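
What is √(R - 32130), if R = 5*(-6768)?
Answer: 3*I*√7330 ≈ 256.85*I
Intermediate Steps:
R = -33840
√(R - 32130) = √(-33840 - 32130) = √(-65970) = 3*I*√7330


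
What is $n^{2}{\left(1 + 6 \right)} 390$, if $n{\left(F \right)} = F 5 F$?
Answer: $23409750$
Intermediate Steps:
$n{\left(F \right)} = 5 F^{2}$ ($n{\left(F \right)} = 5 F F = 5 F^{2}$)
$n^{2}{\left(1 + 6 \right)} 390 = \left(5 \left(1 + 6\right)^{2}\right)^{2} \cdot 390 = \left(5 \cdot 7^{2}\right)^{2} \cdot 390 = \left(5 \cdot 49\right)^{2} \cdot 390 = 245^{2} \cdot 390 = 60025 \cdot 390 = 23409750$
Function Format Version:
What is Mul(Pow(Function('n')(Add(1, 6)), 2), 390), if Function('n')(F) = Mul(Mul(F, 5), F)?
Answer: 23409750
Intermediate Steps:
Function('n')(F) = Mul(5, Pow(F, 2)) (Function('n')(F) = Mul(Mul(5, F), F) = Mul(5, Pow(F, 2)))
Mul(Pow(Function('n')(Add(1, 6)), 2), 390) = Mul(Pow(Mul(5, Pow(Add(1, 6), 2)), 2), 390) = Mul(Pow(Mul(5, Pow(7, 2)), 2), 390) = Mul(Pow(Mul(5, 49), 2), 390) = Mul(Pow(245, 2), 390) = Mul(60025, 390) = 23409750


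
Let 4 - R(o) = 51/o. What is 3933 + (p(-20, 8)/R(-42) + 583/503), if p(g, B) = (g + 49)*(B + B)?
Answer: 147725874/36719 ≈ 4023.1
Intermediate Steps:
R(o) = 4 - 51/o
p(g, B) = 2*B*(49 + g) (p(g, B) = (49 + g)*(2*B) = 2*B*(49 + g))
3933 + (p(-20, 8)/R(-42) + 583/503) = 3933 + ((2*8*(49 - 20))/(4 - 51/(-42)) + 583/503) = 3933 + ((2*8*29)/(4 - 51*(-1/42)) + 583*(1/503)) = 3933 + (464/(4 + 17/14) + 583/503) = 3933 + (464/(73/14) + 583/503) = 3933 + (464*(14/73) + 583/503) = 3933 + (6496/73 + 583/503) = 3933 + 3310047/36719 = 147725874/36719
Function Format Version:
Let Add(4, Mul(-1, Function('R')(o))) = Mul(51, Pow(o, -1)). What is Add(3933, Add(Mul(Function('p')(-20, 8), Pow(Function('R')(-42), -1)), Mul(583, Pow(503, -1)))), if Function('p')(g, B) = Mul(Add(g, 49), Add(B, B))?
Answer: Rational(147725874, 36719) ≈ 4023.1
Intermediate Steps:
Function('R')(o) = Add(4, Mul(-51, Pow(o, -1))) (Function('R')(o) = Add(4, Mul(-1, Mul(51, Pow(o, -1)))) = Add(4, Mul(-51, Pow(o, -1))))
Function('p')(g, B) = Mul(2, B, Add(49, g)) (Function('p')(g, B) = Mul(Add(49, g), Mul(2, B)) = Mul(2, B, Add(49, g)))
Add(3933, Add(Mul(Function('p')(-20, 8), Pow(Function('R')(-42), -1)), Mul(583, Pow(503, -1)))) = Add(3933, Add(Mul(Mul(2, 8, Add(49, -20)), Pow(Add(4, Mul(-51, Pow(-42, -1))), -1)), Mul(583, Pow(503, -1)))) = Add(3933, Add(Mul(Mul(2, 8, 29), Pow(Add(4, Mul(-51, Rational(-1, 42))), -1)), Mul(583, Rational(1, 503)))) = Add(3933, Add(Mul(464, Pow(Add(4, Rational(17, 14)), -1)), Rational(583, 503))) = Add(3933, Add(Mul(464, Pow(Rational(73, 14), -1)), Rational(583, 503))) = Add(3933, Add(Mul(464, Rational(14, 73)), Rational(583, 503))) = Add(3933, Add(Rational(6496, 73), Rational(583, 503))) = Add(3933, Rational(3310047, 36719)) = Rational(147725874, 36719)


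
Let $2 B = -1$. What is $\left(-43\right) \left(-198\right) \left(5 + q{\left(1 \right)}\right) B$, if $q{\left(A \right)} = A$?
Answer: $-25542$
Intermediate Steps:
$B = - \frac{1}{2}$ ($B = \frac{1}{2} \left(-1\right) = - \frac{1}{2} \approx -0.5$)
$\left(-43\right) \left(-198\right) \left(5 + q{\left(1 \right)}\right) B = \left(-43\right) \left(-198\right) \left(5 + 1\right) \left(- \frac{1}{2}\right) = 8514 \cdot 6 \left(- \frac{1}{2}\right) = 8514 \left(-3\right) = -25542$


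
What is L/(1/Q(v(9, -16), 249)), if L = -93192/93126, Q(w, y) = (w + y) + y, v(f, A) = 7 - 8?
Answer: -701764/1411 ≈ -497.35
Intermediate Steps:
v(f, A) = -1
Q(w, y) = w + 2*y
L = -1412/1411 (L = -93192*1/93126 = -1412/1411 ≈ -1.0007)
L/(1/Q(v(9, -16), 249)) = -1412/(1411*(1/(-1 + 2*249))) = -1412/(1411*(1/(-1 + 498))) = -1412/(1411*(1/497)) = -1412/(1411*1/497) = -1412/1411*497 = -701764/1411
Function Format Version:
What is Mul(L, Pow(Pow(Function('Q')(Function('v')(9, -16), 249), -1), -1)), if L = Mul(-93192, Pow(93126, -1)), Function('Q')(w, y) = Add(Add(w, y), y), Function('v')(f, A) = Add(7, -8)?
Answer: Rational(-701764, 1411) ≈ -497.35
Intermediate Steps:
Function('v')(f, A) = -1
Function('Q')(w, y) = Add(w, Mul(2, y))
L = Rational(-1412, 1411) (L = Mul(-93192, Rational(1, 93126)) = Rational(-1412, 1411) ≈ -1.0007)
Mul(L, Pow(Pow(Function('Q')(Function('v')(9, -16), 249), -1), -1)) = Mul(Rational(-1412, 1411), Pow(Pow(Add(-1, Mul(2, 249)), -1), -1)) = Mul(Rational(-1412, 1411), Pow(Pow(Add(-1, 498), -1), -1)) = Mul(Rational(-1412, 1411), Pow(Pow(497, -1), -1)) = Mul(Rational(-1412, 1411), Pow(Rational(1, 497), -1)) = Mul(Rational(-1412, 1411), 497) = Rational(-701764, 1411)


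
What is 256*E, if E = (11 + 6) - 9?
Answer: 2048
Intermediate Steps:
E = 8 (E = 17 - 9 = 8)
256*E = 256*8 = 2048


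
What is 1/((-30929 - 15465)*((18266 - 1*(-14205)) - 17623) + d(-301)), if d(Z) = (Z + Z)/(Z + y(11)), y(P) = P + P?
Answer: -279/192191412646 ≈ -1.4517e-9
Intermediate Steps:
y(P) = 2*P
d(Z) = 2*Z/(22 + Z) (d(Z) = (Z + Z)/(Z + 2*11) = (2*Z)/(Z + 22) = (2*Z)/(22 + Z) = 2*Z/(22 + Z))
1/((-30929 - 15465)*((18266 - 1*(-14205)) - 17623) + d(-301)) = 1/((-30929 - 15465)*((18266 - 1*(-14205)) - 17623) + 2*(-301)/(22 - 301)) = 1/(-46394*((18266 + 14205) - 17623) + 2*(-301)/(-279)) = 1/(-46394*(32471 - 17623) + 2*(-301)*(-1/279)) = 1/(-46394*14848 + 602/279) = 1/(-688858112 + 602/279) = 1/(-192191412646/279) = -279/192191412646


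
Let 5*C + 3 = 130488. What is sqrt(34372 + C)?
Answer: sqrt(60469) ≈ 245.90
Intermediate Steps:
C = 26097 (C = -3/5 + (1/5)*130488 = -3/5 + 130488/5 = 26097)
sqrt(34372 + C) = sqrt(34372 + 26097) = sqrt(60469)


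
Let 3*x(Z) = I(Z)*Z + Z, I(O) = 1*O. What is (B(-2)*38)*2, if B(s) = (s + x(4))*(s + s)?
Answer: -4256/3 ≈ -1418.7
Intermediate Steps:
I(O) = O
x(Z) = Z/3 + Z²/3 (x(Z) = (Z*Z + Z)/3 = (Z² + Z)/3 = (Z + Z²)/3 = Z/3 + Z²/3)
B(s) = 2*s*(20/3 + s) (B(s) = (s + (⅓)*4*(1 + 4))*(s + s) = (s + (⅓)*4*5)*(2*s) = (s + 20/3)*(2*s) = (20/3 + s)*(2*s) = 2*s*(20/3 + s))
(B(-2)*38)*2 = (((⅔)*(-2)*(20 + 3*(-2)))*38)*2 = (((⅔)*(-2)*(20 - 6))*38)*2 = (((⅔)*(-2)*14)*38)*2 = -56/3*38*2 = -2128/3*2 = -4256/3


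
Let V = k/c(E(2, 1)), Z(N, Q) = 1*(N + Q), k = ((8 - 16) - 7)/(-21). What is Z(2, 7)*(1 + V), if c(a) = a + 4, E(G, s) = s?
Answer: 72/7 ≈ 10.286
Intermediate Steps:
c(a) = 4 + a
k = 5/7 (k = (-8 - 7)*(-1/21) = -15*(-1/21) = 5/7 ≈ 0.71429)
Z(N, Q) = N + Q
V = ⅐ (V = 5/(7*(4 + 1)) = (5/7)/5 = (5/7)*(⅕) = ⅐ ≈ 0.14286)
Z(2, 7)*(1 + V) = (2 + 7)*(1 + ⅐) = 9*(8/7) = 72/7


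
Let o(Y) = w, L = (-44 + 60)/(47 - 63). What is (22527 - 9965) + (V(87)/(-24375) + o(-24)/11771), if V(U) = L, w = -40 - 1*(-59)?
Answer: 3604265961146/286918125 ≈ 12562.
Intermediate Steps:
w = 19 (w = -40 + 59 = 19)
L = -1 (L = 16/(-16) = 16*(-1/16) = -1)
V(U) = -1
o(Y) = 19
(22527 - 9965) + (V(87)/(-24375) + o(-24)/11771) = (22527 - 9965) + (-1/(-24375) + 19/11771) = 12562 + (-1*(-1/24375) + 19*(1/11771)) = 12562 + (1/24375 + 19/11771) = 12562 + 474896/286918125 = 3604265961146/286918125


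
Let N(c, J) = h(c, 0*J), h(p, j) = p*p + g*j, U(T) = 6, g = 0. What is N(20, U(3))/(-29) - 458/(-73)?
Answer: -15918/2117 ≈ -7.5191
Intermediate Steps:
h(p, j) = p**2 (h(p, j) = p*p + 0*j = p**2 + 0 = p**2)
N(c, J) = c**2
N(20, U(3))/(-29) - 458/(-73) = 20**2/(-29) - 458/(-73) = 400*(-1/29) - 458*(-1/73) = -400/29 + 458/73 = -15918/2117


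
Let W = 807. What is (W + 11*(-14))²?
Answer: 426409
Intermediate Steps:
(W + 11*(-14))² = (807 + 11*(-14))² = (807 - 154)² = 653² = 426409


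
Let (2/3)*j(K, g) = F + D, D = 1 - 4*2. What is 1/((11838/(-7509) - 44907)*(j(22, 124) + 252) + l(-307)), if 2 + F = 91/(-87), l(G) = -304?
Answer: -72587/772364839905 ≈ -9.3980e-8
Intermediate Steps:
D = -7 (D = 1 - 8 = -7)
F = -265/87 (F = -2 + 91/(-87) = -2 + 91*(-1/87) = -2 - 91/87 = -265/87 ≈ -3.0460)
j(K, g) = -437/29 (j(K, g) = 3*(-265/87 - 7)/2 = (3/2)*(-874/87) = -437/29)
1/((11838/(-7509) - 44907)*(j(22, 124) + 252) + l(-307)) = 1/((11838/(-7509) - 44907)*(-437/29 + 252) - 304) = 1/((11838*(-1/7509) - 44907)*(6871/29) - 304) = 1/((-3946/2503 - 44907)*(6871/29) - 304) = 1/(-112406167/2503*6871/29 - 304) = 1/(-772342773457/72587 - 304) = 1/(-772364839905/72587) = -72587/772364839905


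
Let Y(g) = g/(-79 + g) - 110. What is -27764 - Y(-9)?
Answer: -2433561/88 ≈ -27654.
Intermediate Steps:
Y(g) = -110 + g/(-79 + g) (Y(g) = g/(-79 + g) - 110 = -110 + g/(-79 + g))
-27764 - Y(-9) = -27764 - (8690 - 109*(-9))/(-79 - 9) = -27764 - (8690 + 981)/(-88) = -27764 - (-1)*9671/88 = -27764 - 1*(-9671/88) = -27764 + 9671/88 = -2433561/88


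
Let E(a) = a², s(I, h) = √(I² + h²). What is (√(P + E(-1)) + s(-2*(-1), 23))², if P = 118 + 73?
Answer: 725 + 16*√1599 ≈ 1364.8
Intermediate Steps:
P = 191
(√(P + E(-1)) + s(-2*(-1), 23))² = (√(191 + (-1)²) + √((-2*(-1))² + 23²))² = (√(191 + 1) + √(2² + 529))² = (√192 + √(4 + 529))² = (8*√3 + √533)² = (√533 + 8*√3)²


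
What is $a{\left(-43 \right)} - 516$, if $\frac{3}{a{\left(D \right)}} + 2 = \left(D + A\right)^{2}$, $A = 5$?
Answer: $- \frac{744069}{1442} \approx -516.0$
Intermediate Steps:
$a{\left(D \right)} = \frac{3}{-2 + \left(5 + D\right)^{2}}$ ($a{\left(D \right)} = \frac{3}{-2 + \left(D + 5\right)^{2}} = \frac{3}{-2 + \left(5 + D\right)^{2}}$)
$a{\left(-43 \right)} - 516 = \frac{3}{-2 + \left(5 - 43\right)^{2}} - 516 = \frac{3}{-2 + \left(-38\right)^{2}} - 516 = \frac{3}{-2 + 1444} - 516 = \frac{3}{1442} - 516 = - \frac{744069}{1442}$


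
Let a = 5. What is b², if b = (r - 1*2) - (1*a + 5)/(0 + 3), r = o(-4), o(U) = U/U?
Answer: 169/9 ≈ 18.778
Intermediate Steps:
o(U) = 1
r = 1
b = -13/3 (b = (1 - 1*2) - (1*5 + 5)/(0 + 3) = (1 - 2) - (5 + 5)/3 = -1 - 10/3 = -13/3 ≈ -4.3333)
b² = (-13/3)² = 169/9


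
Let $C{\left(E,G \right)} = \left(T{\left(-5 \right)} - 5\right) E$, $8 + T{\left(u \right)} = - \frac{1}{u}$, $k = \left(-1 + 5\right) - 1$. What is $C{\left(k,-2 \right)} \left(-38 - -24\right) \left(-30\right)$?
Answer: $-16128$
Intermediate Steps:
$k = 3$ ($k = 4 - 1 = 3$)
$T{\left(u \right)} = -8 - \frac{1}{u}$
$C{\left(E,G \right)} = - \frac{64 E}{5}$ ($C{\left(E,G \right)} = \left(\left(-8 - \frac{1}{-5}\right) - 5\right) E = \left(\left(-8 - - \frac{1}{5}\right) - 5\right) E = \left(\left(-8 + \frac{1}{5}\right) - 5\right) E = \left(- \frac{39}{5} - 5\right) E = - \frac{64 E}{5}$)
$C{\left(k,-2 \right)} \left(-38 - -24\right) \left(-30\right) = \left(- \frac{64}{5}\right) 3 \left(-38 - -24\right) \left(-30\right) = - \frac{192 \left(-38 + 24\right)}{5} \left(-30\right) = \left(- \frac{192}{5}\right) \left(-14\right) \left(-30\right) = \frac{2688}{5} \left(-30\right) = -16128$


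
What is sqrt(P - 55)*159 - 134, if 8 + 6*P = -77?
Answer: -134 + 53*I*sqrt(2490)/2 ≈ -134.0 + 1322.3*I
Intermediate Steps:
P = -85/6 (P = -4/3 + (1/6)*(-77) = -4/3 - 77/6 = -85/6 ≈ -14.167)
sqrt(P - 55)*159 - 134 = sqrt(-85/6 - 55)*159 - 134 = sqrt(-415/6)*159 - 134 = (I*sqrt(2490)/6)*159 - 134 = 53*I*sqrt(2490)/2 - 134 = -134 + 53*I*sqrt(2490)/2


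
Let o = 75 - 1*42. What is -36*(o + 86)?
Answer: -4284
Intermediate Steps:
o = 33 (o = 75 - 42 = 33)
-36*(o + 86) = -36*(33 + 86) = -36*119 = -4284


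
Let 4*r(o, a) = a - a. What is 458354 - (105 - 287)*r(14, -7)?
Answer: 458354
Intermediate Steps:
r(o, a) = 0 (r(o, a) = (a - a)/4 = (¼)*0 = 0)
458354 - (105 - 287)*r(14, -7) = 458354 - (105 - 287)*0 = 458354 - (-182)*0 = 458354 - 1*0 = 458354 + 0 = 458354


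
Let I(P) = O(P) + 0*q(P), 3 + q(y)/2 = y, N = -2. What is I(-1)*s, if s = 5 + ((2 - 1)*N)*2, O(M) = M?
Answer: -1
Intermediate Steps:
q(y) = -6 + 2*y
I(P) = P (I(P) = P + 0*(-6 + 2*P) = P + 0 = P)
s = 1 (s = 5 + ((2 - 1)*(-2))*2 = 5 + (1*(-2))*2 = 5 - 2*2 = 5 - 4 = 1)
I(-1)*s = -1*1 = -1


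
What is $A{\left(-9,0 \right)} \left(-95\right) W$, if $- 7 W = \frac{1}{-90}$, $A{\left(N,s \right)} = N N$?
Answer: $- \frac{171}{14} \approx -12.214$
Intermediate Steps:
$A{\left(N,s \right)} = N^{2}$
$W = \frac{1}{630}$ ($W = - \frac{1}{7 \left(-90\right)} = \left(- \frac{1}{7}\right) \left(- \frac{1}{90}\right) = \frac{1}{630} \approx 0.0015873$)
$A{\left(-9,0 \right)} \left(-95\right) W = \left(-9\right)^{2} \left(-95\right) \frac{1}{630} = 81 \left(-95\right) \frac{1}{630} = \left(-7695\right) \frac{1}{630} = - \frac{171}{14}$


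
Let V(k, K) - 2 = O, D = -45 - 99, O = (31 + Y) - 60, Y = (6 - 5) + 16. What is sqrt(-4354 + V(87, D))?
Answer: 2*I*sqrt(1091) ≈ 66.061*I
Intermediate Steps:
Y = 17 (Y = 1 + 16 = 17)
O = -12 (O = (31 + 17) - 60 = 48 - 60 = -12)
D = -144
V(k, K) = -10 (V(k, K) = 2 - 12 = -10)
sqrt(-4354 + V(87, D)) = sqrt(-4354 - 10) = sqrt(-4364) = 2*I*sqrt(1091)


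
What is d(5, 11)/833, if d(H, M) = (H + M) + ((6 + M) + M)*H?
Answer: 156/833 ≈ 0.18727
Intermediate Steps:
d(H, M) = H + M + H*(6 + 2*M) (d(H, M) = (H + M) + (6 + 2*M)*H = (H + M) + H*(6 + 2*M) = H + M + H*(6 + 2*M))
d(5, 11)/833 = (11 + 7*5 + 2*5*11)/833 = (11 + 35 + 110)*(1/833) = 156*(1/833) = 156/833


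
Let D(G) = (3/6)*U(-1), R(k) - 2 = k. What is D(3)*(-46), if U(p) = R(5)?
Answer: -161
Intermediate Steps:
R(k) = 2 + k
U(p) = 7 (U(p) = 2 + 5 = 7)
D(G) = 7/2 (D(G) = (3/6)*7 = (3*(⅙))*7 = (½)*7 = 7/2)
D(3)*(-46) = (7/2)*(-46) = -161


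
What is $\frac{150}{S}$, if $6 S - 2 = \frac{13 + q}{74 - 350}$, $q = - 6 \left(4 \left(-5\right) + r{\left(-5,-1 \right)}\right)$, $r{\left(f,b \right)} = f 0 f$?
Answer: $\frac{248400}{419} \approx 592.84$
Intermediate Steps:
$r{\left(f,b \right)} = 0$ ($r{\left(f,b \right)} = 0 f = 0$)
$q = 120$ ($q = - 6 \left(4 \left(-5\right) + 0\right) = - 6 \left(-20 + 0\right) = \left(-6\right) \left(-20\right) = 120$)
$S = \frac{419}{1656}$ ($S = \frac{1}{3} + \frac{\left(13 + 120\right) \frac{1}{74 - 350}}{6} = \frac{1}{3} + \frac{133 \frac{1}{-276}}{6} = \frac{1}{3} + \frac{133 \left(- \frac{1}{276}\right)}{6} = \frac{1}{3} + \frac{1}{6} \left(- \frac{133}{276}\right) = \frac{1}{3} - \frac{133}{1656} = \frac{419}{1656} \approx 0.25302$)
$\frac{150}{S} = \frac{150}{\frac{419}{1656}} = 150 \cdot \frac{1656}{419} = \frac{248400}{419}$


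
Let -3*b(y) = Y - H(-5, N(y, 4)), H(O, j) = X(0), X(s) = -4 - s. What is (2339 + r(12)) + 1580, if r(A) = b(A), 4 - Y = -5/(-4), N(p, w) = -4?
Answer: 15667/4 ≈ 3916.8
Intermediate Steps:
H(O, j) = -4 (H(O, j) = -4 - 1*0 = -4 + 0 = -4)
Y = 11/4 (Y = 4 - (-5)/(-4) = 4 - (-5)*(-1)/4 = 4 - 1*5/4 = 4 - 5/4 = 11/4 ≈ 2.7500)
b(y) = -9/4 (b(y) = -(11/4 - 1*(-4))/3 = -(11/4 + 4)/3 = -⅓*27/4 = -9/4)
r(A) = -9/4
(2339 + r(12)) + 1580 = (2339 - 9/4) + 1580 = 9347/4 + 1580 = 15667/4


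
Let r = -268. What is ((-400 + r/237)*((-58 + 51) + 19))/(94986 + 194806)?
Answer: -23767/1430848 ≈ -0.016610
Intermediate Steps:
((-400 + r/237)*((-58 + 51) + 19))/(94986 + 194806) = ((-400 - 268/237)*((-58 + 51) + 19))/(94986 + 194806) = ((-400 - 268*1/237)*(-7 + 19))/289792 = ((-400 - 268/237)*12)*(1/289792) = -95068/237*12*(1/289792) = -380272/79*1/289792 = -23767/1430848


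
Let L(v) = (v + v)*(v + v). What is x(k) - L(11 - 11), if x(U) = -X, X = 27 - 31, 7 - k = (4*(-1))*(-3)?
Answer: 4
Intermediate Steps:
k = -5 (k = 7 - 4*(-1)*(-3) = 7 - (-4)*(-3) = 7 - 1*12 = 7 - 12 = -5)
X = -4
L(v) = 4*v**2 (L(v) = (2*v)*(2*v) = 4*v**2)
x(U) = 4 (x(U) = -1*(-4) = 4)
x(k) - L(11 - 11) = 4 - 4*(11 - 11)**2 = 4 - 4*0**2 = 4 - 4*0 = 4 - 1*0 = 4 + 0 = 4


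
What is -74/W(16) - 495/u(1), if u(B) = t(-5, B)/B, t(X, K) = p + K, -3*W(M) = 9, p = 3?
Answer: -1189/12 ≈ -99.083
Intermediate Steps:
W(M) = -3 (W(M) = -⅓*9 = -3)
t(X, K) = 3 + K
u(B) = (3 + B)/B
-74/W(16) - 495/u(1) = -74/(-3) - 495/(3 + 1) = -74*(-⅓) - 495/(1*4) = 74/3 - 495/4 = -1189/12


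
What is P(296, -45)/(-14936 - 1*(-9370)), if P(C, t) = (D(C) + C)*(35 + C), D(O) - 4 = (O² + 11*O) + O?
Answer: -15137954/2783 ≈ -5439.4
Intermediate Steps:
D(O) = 4 + O² + 12*O (D(O) = 4 + ((O² + 11*O) + O) = 4 + (O² + 12*O) = 4 + O² + 12*O)
P(C, t) = (35 + C)*(4 + C² + 13*C) (P(C, t) = ((4 + C² + 12*C) + C)*(35 + C) = (4 + C² + 13*C)*(35 + C) = (35 + C)*(4 + C² + 13*C))
P(296, -45)/(-14936 - 1*(-9370)) = (140 + 296³ + 48*296² + 459*296)/(-14936 - 1*(-9370)) = (140 + 25934336 + 48*87616 + 135864)/(-14936 + 9370) = (140 + 25934336 + 4205568 + 135864)/(-5566) = 30275908*(-1/5566) = -15137954/2783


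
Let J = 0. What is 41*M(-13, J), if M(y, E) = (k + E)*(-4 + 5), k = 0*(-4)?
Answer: 0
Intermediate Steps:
k = 0
M(y, E) = E (M(y, E) = (0 + E)*(-4 + 5) = E*1 = E)
41*M(-13, J) = 41*0 = 0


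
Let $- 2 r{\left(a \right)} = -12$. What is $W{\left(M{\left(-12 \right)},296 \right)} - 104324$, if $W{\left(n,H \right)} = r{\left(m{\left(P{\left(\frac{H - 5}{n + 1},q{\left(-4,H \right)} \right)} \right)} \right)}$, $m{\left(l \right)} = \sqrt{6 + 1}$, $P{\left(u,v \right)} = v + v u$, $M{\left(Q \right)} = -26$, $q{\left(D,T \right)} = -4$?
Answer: $-104318$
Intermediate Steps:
$P{\left(u,v \right)} = v + u v$
$m{\left(l \right)} = \sqrt{7}$
$r{\left(a \right)} = 6$ ($r{\left(a \right)} = \left(- \frac{1}{2}\right) \left(-12\right) = 6$)
$W{\left(n,H \right)} = 6$
$W{\left(M{\left(-12 \right)},296 \right)} - 104324 = 6 - 104324 = -104318$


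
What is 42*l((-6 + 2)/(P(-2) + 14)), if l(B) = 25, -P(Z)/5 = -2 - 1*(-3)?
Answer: 1050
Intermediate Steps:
P(Z) = -5 (P(Z) = -5*(-2 - 1*(-3)) = -5*(-2 + 3) = -5*1 = -5)
42*l((-6 + 2)/(P(-2) + 14)) = 42*25 = 1050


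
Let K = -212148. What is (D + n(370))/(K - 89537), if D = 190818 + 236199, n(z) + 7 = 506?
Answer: -427516/301685 ≈ -1.4171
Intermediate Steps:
n(z) = 499 (n(z) = -7 + 506 = 499)
D = 427017
(D + n(370))/(K - 89537) = (427017 + 499)/(-212148 - 89537) = 427516/(-301685) = 427516*(-1/301685) = -427516/301685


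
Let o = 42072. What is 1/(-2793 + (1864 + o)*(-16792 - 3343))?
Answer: -1/884654153 ≈ -1.1304e-9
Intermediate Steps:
1/(-2793 + (1864 + o)*(-16792 - 3343)) = 1/(-2793 + (1864 + 42072)*(-16792 - 3343)) = 1/(-2793 + 43936*(-20135)) = 1/(-2793 - 884651360) = 1/(-884654153) = -1/884654153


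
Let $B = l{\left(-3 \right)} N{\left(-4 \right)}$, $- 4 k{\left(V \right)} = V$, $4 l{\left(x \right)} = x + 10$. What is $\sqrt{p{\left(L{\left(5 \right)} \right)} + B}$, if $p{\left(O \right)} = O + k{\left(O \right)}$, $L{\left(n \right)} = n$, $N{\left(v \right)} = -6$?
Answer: $\frac{3 i \sqrt{3}}{2} \approx 2.5981 i$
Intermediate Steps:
$l{\left(x \right)} = \frac{5}{2} + \frac{x}{4}$ ($l{\left(x \right)} = \frac{x + 10}{4} = \frac{10 + x}{4} = \frac{5}{2} + \frac{x}{4}$)
$k{\left(V \right)} = - \frac{V}{4}$
$p{\left(O \right)} = \frac{3 O}{4}$ ($p{\left(O \right)} = O - \frac{O}{4} = \frac{3 O}{4}$)
$B = - \frac{21}{2}$ ($B = \left(\frac{5}{2} + \frac{1}{4} \left(-3\right)\right) \left(-6\right) = \left(\frac{5}{2} - \frac{3}{4}\right) \left(-6\right) = \frac{7}{4} \left(-6\right) = - \frac{21}{2} \approx -10.5$)
$\sqrt{p{\left(L{\left(5 \right)} \right)} + B} = \sqrt{\frac{3}{4} \cdot 5 - \frac{21}{2}} = \sqrt{\frac{15}{4} - \frac{21}{2}} = \sqrt{- \frac{27}{4}} = \frac{3 i \sqrt{3}}{2}$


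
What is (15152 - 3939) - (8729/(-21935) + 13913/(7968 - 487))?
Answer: 1839765596549/164095735 ≈ 11212.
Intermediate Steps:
(15152 - 3939) - (8729/(-21935) + 13913/(7968 - 487)) = 11213 - (8729*(-1/21935) + 13913/7481) = 11213 - (-8729/21935 + 13913*(1/7481)) = 11213 - (-8729/21935 + 13913/7481) = 11213 - 1*239880006/164095735 = 11213 - 239880006/164095735 = 1839765596549/164095735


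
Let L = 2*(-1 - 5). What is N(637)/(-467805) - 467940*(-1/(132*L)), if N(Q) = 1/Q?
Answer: -117375653093/397322380 ≈ -295.42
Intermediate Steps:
L = -12 (L = 2*(-6) = -12)
N(637)/(-467805) - 467940*(-1/(132*L)) = 1/(637*(-467805)) - 467940/(-12*(-12)*11) = (1/637)*(-1/467805) - 467940/(144*11) = -1/297991785 - 467940/1584 = -1/297991785 - 467940*1/1584 = -1/297991785 - 3545/12 = -117375653093/397322380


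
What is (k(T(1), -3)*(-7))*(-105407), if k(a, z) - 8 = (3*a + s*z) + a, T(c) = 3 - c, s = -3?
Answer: 18446225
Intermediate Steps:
k(a, z) = 8 - 3*z + 4*a (k(a, z) = 8 + ((3*a - 3*z) + a) = 8 + ((-3*z + 3*a) + a) = 8 + (-3*z + 4*a) = 8 - 3*z + 4*a)
(k(T(1), -3)*(-7))*(-105407) = ((8 - 3*(-3) + 4*(3 - 1*1))*(-7))*(-105407) = ((8 + 9 + 4*(3 - 1))*(-7))*(-105407) = ((8 + 9 + 4*2)*(-7))*(-105407) = ((8 + 9 + 8)*(-7))*(-105407) = (25*(-7))*(-105407) = -175*(-105407) = 18446225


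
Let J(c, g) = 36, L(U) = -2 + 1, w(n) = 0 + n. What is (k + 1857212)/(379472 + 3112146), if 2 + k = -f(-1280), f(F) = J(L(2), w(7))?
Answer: 928587/1745809 ≈ 0.53189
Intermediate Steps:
w(n) = n
L(U) = -1
f(F) = 36
k = -38 (k = -2 - 1*36 = -2 - 36 = -38)
(k + 1857212)/(379472 + 3112146) = (-38 + 1857212)/(379472 + 3112146) = 1857174/3491618 = 1857174*(1/3491618) = 928587/1745809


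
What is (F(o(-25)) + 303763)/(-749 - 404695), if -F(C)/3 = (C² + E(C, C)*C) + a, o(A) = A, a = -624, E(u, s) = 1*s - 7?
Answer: -75340/101361 ≈ -0.74328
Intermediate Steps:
E(u, s) = -7 + s (E(u, s) = s - 7 = -7 + s)
F(C) = 1872 - 3*C² - 3*C*(-7 + C) (F(C) = -3*((C² + (-7 + C)*C) - 624) = -3*((C² + C*(-7 + C)) - 624) = -3*(-624 + C² + C*(-7 + C)) = 1872 - 3*C² - 3*C*(-7 + C))
(F(o(-25)) + 303763)/(-749 - 404695) = ((1872 - 6*(-25)² + 21*(-25)) + 303763)/(-749 - 404695) = ((1872 - 6*625 - 525) + 303763)/(-405444) = ((1872 - 3750 - 525) + 303763)*(-1/405444) = (-2403 + 303763)*(-1/405444) = 301360*(-1/405444) = -75340/101361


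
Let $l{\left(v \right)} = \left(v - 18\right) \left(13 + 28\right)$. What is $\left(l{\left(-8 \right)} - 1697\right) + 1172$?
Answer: $-1591$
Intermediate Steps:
$l{\left(v \right)} = -738 + 41 v$ ($l{\left(v \right)} = \left(-18 + v\right) 41 = -738 + 41 v$)
$\left(l{\left(-8 \right)} - 1697\right) + 1172 = \left(\left(-738 + 41 \left(-8\right)\right) - 1697\right) + 1172 = \left(\left(-738 - 328\right) - 1697\right) + 1172 = \left(-1066 - 1697\right) + 1172 = -2763 + 1172 = -1591$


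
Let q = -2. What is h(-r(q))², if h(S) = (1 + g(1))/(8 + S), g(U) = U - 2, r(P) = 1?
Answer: 0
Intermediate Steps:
g(U) = -2 + U
h(S) = 0 (h(S) = (1 + (-2 + 1))/(8 + S) = (1 - 1)/(8 + S) = 0/(8 + S) = 0)
h(-r(q))² = 0² = 0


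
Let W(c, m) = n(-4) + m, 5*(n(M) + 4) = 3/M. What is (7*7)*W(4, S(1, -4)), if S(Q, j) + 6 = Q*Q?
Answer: -8967/20 ≈ -448.35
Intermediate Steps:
S(Q, j) = -6 + Q**2 (S(Q, j) = -6 + Q*Q = -6 + Q**2)
n(M) = -4 + 3/(5*M) (n(M) = -4 + (3/M)/5 = -4 + 3/(5*M))
W(c, m) = -83/20 + m (W(c, m) = (-4 + (3/5)/(-4)) + m = (-4 + (3/5)*(-1/4)) + m = (-4 - 3/20) + m = -83/20 + m)
(7*7)*W(4, S(1, -4)) = (7*7)*(-83/20 + (-6 + 1**2)) = 49*(-83/20 + (-6 + 1)) = 49*(-83/20 - 5) = 49*(-183/20) = -8967/20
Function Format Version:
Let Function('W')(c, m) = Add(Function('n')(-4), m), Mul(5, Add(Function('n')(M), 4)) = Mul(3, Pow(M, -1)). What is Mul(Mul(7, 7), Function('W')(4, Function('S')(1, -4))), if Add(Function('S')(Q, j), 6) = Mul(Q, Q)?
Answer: Rational(-8967, 20) ≈ -448.35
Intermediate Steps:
Function('S')(Q, j) = Add(-6, Pow(Q, 2)) (Function('S')(Q, j) = Add(-6, Mul(Q, Q)) = Add(-6, Pow(Q, 2)))
Function('n')(M) = Add(-4, Mul(Rational(3, 5), Pow(M, -1))) (Function('n')(M) = Add(-4, Mul(Rational(1, 5), Mul(3, Pow(M, -1)))) = Add(-4, Mul(Rational(3, 5), Pow(M, -1))))
Function('W')(c, m) = Add(Rational(-83, 20), m) (Function('W')(c, m) = Add(Add(-4, Mul(Rational(3, 5), Pow(-4, -1))), m) = Add(Add(-4, Mul(Rational(3, 5), Rational(-1, 4))), m) = Add(Add(-4, Rational(-3, 20)), m) = Add(Rational(-83, 20), m))
Mul(Mul(7, 7), Function('W')(4, Function('S')(1, -4))) = Mul(Mul(7, 7), Add(Rational(-83, 20), Add(-6, Pow(1, 2)))) = Mul(49, Add(Rational(-83, 20), Add(-6, 1))) = Mul(49, Add(Rational(-83, 20), -5)) = Mul(49, Rational(-183, 20)) = Rational(-8967, 20)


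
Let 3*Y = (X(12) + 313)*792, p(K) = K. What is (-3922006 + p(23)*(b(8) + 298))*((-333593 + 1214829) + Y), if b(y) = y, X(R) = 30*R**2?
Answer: -8238455080864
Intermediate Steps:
Y = 1223112 (Y = ((30*12**2 + 313)*792)/3 = ((30*144 + 313)*792)/3 = ((4320 + 313)*792)/3 = (4633*792)/3 = (1/3)*3669336 = 1223112)
(-3922006 + p(23)*(b(8) + 298))*((-333593 + 1214829) + Y) = (-3922006 + 23*(8 + 298))*((-333593 + 1214829) + 1223112) = (-3922006 + 23*306)*(881236 + 1223112) = (-3922006 + 7038)*2104348 = -3914968*2104348 = -8238455080864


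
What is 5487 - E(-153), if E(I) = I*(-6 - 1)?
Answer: 4416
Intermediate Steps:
E(I) = -7*I (E(I) = I*(-7) = -7*I)
5487 - E(-153) = 5487 - (-7)*(-153) = 5487 - 1*1071 = 5487 - 1071 = 4416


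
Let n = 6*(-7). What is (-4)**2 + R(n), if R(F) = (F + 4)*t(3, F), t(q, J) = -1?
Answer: 54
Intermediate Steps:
n = -42
R(F) = -4 - F (R(F) = (F + 4)*(-1) = (4 + F)*(-1) = -4 - F)
(-4)**2 + R(n) = (-4)**2 + (-4 - 1*(-42)) = 16 + (-4 + 42) = 16 + 38 = 54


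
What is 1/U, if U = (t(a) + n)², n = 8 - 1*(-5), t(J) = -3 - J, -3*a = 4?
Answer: 9/1156 ≈ 0.0077855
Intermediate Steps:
a = -4/3 (a = -⅓*4 = -4/3 ≈ -1.3333)
n = 13 (n = 8 + 5 = 13)
U = 1156/9 (U = ((-3 - 1*(-4/3)) + 13)² = ((-3 + 4/3) + 13)² = (-5/3 + 13)² = (34/3)² = 1156/9 ≈ 128.44)
1/U = 1/(1156/9) = 9/1156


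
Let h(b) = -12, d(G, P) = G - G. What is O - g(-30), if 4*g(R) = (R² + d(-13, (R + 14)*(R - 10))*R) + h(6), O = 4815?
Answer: 4593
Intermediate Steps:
d(G, P) = 0
g(R) = -3 + R²/4 (g(R) = ((R² + 0*R) - 12)/4 = ((R² + 0) - 12)/4 = (R² - 12)/4 = (-12 + R²)/4 = -3 + R²/4)
O - g(-30) = 4815 - (-3 + (¼)*(-30)²) = 4815 - (-3 + (¼)*900) = 4815 - (-3 + 225) = 4815 - 1*222 = 4815 - 222 = 4593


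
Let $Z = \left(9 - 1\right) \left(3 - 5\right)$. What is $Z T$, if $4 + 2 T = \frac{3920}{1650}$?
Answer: $\frac{2144}{165} \approx 12.994$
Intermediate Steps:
$Z = -16$ ($Z = 8 \left(-2\right) = -16$)
$T = - \frac{134}{165}$ ($T = -2 + \frac{3920 \cdot \frac{1}{1650}}{2} = -2 + \frac{1}{2} \cdot \frac{392}{165} = -2 + \frac{196}{165} = - \frac{134}{165} \approx -0.81212$)
$Z T = \left(-16\right) \left(- \frac{134}{165}\right) = \frac{2144}{165}$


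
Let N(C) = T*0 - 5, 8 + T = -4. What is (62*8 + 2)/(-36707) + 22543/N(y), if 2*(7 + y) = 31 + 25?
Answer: -827488391/183535 ≈ -4508.6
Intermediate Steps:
T = -12 (T = -8 - 4 = -12)
y = 21 (y = -7 + (31 + 25)/2 = -7 + (½)*56 = -7 + 28 = 21)
N(C) = -5 (N(C) = -12*0 - 5 = 0 - 5 = -5)
(62*8 + 2)/(-36707) + 22543/N(y) = (62*8 + 2)/(-36707) + 22543/(-5) = (496 + 2)*(-1/36707) + 22543*(-⅕) = 498*(-1/36707) - 22543/5 = -498/36707 - 22543/5 = -827488391/183535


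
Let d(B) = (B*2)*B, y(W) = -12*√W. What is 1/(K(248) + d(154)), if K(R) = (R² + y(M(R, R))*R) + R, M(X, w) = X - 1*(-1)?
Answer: 853/75905144 + 93*√249/303620576 ≈ 1.6071e-5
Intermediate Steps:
M(X, w) = 1 + X (M(X, w) = X + 1 = 1 + X)
K(R) = R + R² - 12*R*√(1 + R) (K(R) = (R² + (-12*√(1 + R))*R) + R = (R² - 12*R*√(1 + R)) + R = R + R² - 12*R*√(1 + R))
d(B) = 2*B² (d(B) = (2*B)*B = 2*B²)
1/(K(248) + d(154)) = 1/(248*(1 + 248 - 12*√(1 + 248)) + 2*154²) = 1/(248*(1 + 248 - 12*√249) + 2*23716) = 1/(248*(249 - 12*√249) + 47432) = 1/((61752 - 2976*√249) + 47432) = 1/(109184 - 2976*√249)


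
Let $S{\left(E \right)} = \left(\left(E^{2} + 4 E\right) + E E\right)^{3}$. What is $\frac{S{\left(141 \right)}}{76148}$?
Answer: $\frac{16394396941494}{19037} \approx 8.6119 \cdot 10^{8}$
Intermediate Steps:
$S{\left(E \right)} = \left(2 E^{2} + 4 E\right)^{3}$ ($S{\left(E \right)} = \left(\left(E^{2} + 4 E\right) + E^{2}\right)^{3} = \left(2 E^{2} + 4 E\right)^{3}$)
$\frac{S{\left(141 \right)}}{76148} = \frac{8 \cdot 141^{3} \left(2 + 141\right)^{3}}{76148} = 8 \cdot 2803221 \cdot 143^{3} \cdot \frac{1}{76148} = 8 \cdot 2803221 \cdot 2924207 \cdot \frac{1}{76148} = 65577587765976 \cdot \frac{1}{76148} = \frac{16394396941494}{19037}$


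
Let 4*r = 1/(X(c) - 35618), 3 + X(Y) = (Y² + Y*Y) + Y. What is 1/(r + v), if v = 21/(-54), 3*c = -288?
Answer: -622260/241999 ≈ -2.5713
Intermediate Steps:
c = -96 (c = (⅓)*(-288) = -96)
X(Y) = -3 + Y + 2*Y² (X(Y) = -3 + ((Y² + Y*Y) + Y) = -3 + ((Y² + Y²) + Y) = -3 + (2*Y² + Y) = -3 + (Y + 2*Y²) = -3 + Y + 2*Y²)
v = -7/18 (v = -1/54*21 = -7/18 ≈ -0.38889)
r = -1/69140 (r = 1/(4*((-3 - 96 + 2*(-96)²) - 35618)) = 1/(4*((-3 - 96 + 2*9216) - 35618)) = 1/(4*((-3 - 96 + 18432) - 35618)) = 1/(4*(18333 - 35618)) = (¼)/(-17285) = (¼)*(-1/17285) = -1/69140 ≈ -1.4463e-5)
1/(r + v) = 1/(-1/69140 - 7/18) = 1/(-241999/622260) = -622260/241999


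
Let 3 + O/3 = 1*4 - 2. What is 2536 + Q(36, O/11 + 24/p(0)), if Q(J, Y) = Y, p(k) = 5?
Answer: 139729/55 ≈ 2540.5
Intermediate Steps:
O = -3 (O = -9 + 3*(1*4 - 2) = -9 + 3*(4 - 2) = -9 + 3*2 = -9 + 6 = -3)
2536 + Q(36, O/11 + 24/p(0)) = 2536 + (-3/11 + 24/5) = 2536 + 249/55 = 139729/55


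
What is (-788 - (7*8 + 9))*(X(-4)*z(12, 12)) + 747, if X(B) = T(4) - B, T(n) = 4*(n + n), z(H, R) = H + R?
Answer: -736245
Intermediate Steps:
T(n) = 8*n (T(n) = 4*(2*n) = 8*n)
X(B) = 32 - B (X(B) = 8*4 - B = 32 - B)
(-788 - (7*8 + 9))*(X(-4)*z(12, 12)) + 747 = (-788 - (7*8 + 9))*((32 - 1*(-4))*(12 + 12)) + 747 = (-788 - (56 + 9))*((32 + 4)*24) + 747 = (-788 - 1*65)*(36*24) + 747 = (-788 - 65)*864 + 747 = -853*864 + 747 = -736992 + 747 = -736245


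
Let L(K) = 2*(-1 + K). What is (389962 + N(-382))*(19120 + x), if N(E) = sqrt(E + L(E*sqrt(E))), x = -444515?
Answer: -165887884990 - 850790*sqrt(-96 - 191*I*sqrt(382)) ≈ -1.6592e+11 + 3.7233e+7*I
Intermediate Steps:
L(K) = -2 + 2*K
N(E) = sqrt(-2 + E + 2*E**(3/2)) (N(E) = sqrt(E + (-2 + 2*(E*sqrt(E)))) = sqrt(E + (-2 + 2*E**(3/2))) = sqrt(-2 + E + 2*E**(3/2)))
(389962 + N(-382))*(19120 + x) = (389962 + sqrt(-2 - 382 + 2*(-382)**(3/2)))*(19120 - 444515) = (389962 + sqrt(-2 - 382 + 2*(-382*I*sqrt(382))))*(-425395) = (389962 + sqrt(-2 - 382 - 764*I*sqrt(382)))*(-425395) = (389962 + sqrt(-384 - 764*I*sqrt(382)))*(-425395) = -165887884990 - 425395*sqrt(-384 - 764*I*sqrt(382))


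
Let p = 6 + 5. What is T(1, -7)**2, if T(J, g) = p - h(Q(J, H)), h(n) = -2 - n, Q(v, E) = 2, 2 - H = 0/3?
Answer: 225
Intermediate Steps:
H = 2 (H = 2 - 0/3 = 2 - 1*0 = 2 + 0 = 2)
p = 11
T(J, g) = 15 (T(J, g) = 11 - (-2 - 1*2) = 11 - (-2 - 2) = 11 - 1*(-4) = 11 + 4 = 15)
T(1, -7)**2 = 15**2 = 225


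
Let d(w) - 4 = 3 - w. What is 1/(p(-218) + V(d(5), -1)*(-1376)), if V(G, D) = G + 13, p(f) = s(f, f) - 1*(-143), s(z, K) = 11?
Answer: -1/20486 ≈ -4.8814e-5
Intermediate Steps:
p(f) = 154 (p(f) = 11 - 1*(-143) = 11 + 143 = 154)
d(w) = 7 - w (d(w) = 4 + (3 - w) = 7 - w)
V(G, D) = 13 + G
1/(p(-218) + V(d(5), -1)*(-1376)) = 1/(154 + (13 + (7 - 1*5))*(-1376)) = 1/(154 + (13 + (7 - 5))*(-1376)) = 1/(154 + (13 + 2)*(-1376)) = 1/(154 + 15*(-1376)) = 1/(154 - 20640) = 1/(-20486) = -1/20486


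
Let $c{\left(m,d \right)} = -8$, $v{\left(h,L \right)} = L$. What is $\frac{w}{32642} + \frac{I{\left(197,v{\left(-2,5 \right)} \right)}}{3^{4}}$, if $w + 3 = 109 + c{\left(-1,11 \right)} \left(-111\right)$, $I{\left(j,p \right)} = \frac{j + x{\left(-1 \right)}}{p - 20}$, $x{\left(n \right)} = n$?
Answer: $- \frac{2595061}{19830015} \approx -0.13087$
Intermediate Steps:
$I{\left(j,p \right)} = \frac{-1 + j}{-20 + p}$ ($I{\left(j,p \right)} = \frac{j - 1}{p - 20} = \frac{-1 + j}{-20 + p}$)
$w = 994$ ($w = -3 + \left(109 - -888\right) = -3 + \left(109 + 888\right) = -3 + 997 = 994$)
$\frac{w}{32642} + \frac{I{\left(197,v{\left(-2,5 \right)} \right)}}{3^{4}} = \frac{994}{32642} + \frac{\frac{1}{-20 + 5} \left(-1 + 197\right)}{3^{4}} = 994 \cdot \frac{1}{32642} + \frac{\frac{1}{-15} \cdot 196}{81} = \frac{497}{16321} + \left(- \frac{1}{15}\right) 196 \cdot \frac{1}{81} = \frac{497}{16321} - \frac{196}{1215} = - \frac{2595061}{19830015}$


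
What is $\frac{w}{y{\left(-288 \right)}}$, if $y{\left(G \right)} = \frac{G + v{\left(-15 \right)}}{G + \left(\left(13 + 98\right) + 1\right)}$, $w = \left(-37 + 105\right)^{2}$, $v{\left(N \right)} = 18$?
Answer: $\frac{406912}{135} \approx 3014.2$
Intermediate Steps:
$w = 4624$ ($w = 68^{2} = 4624$)
$y{\left(G \right)} = \frac{18 + G}{112 + G}$ ($y{\left(G \right)} = \frac{G + 18}{G + \left(\left(13 + 98\right) + 1\right)} = \frac{18 + G}{G + \left(111 + 1\right)} = \frac{18 + G}{G + 112} = \frac{18 + G}{112 + G}$)
$\frac{w}{y{\left(-288 \right)}} = \frac{4624}{\frac{1}{112 - 288} \left(18 - 288\right)} = \frac{4624}{\frac{1}{-176} \left(-270\right)} = \frac{4624}{\left(- \frac{1}{176}\right) \left(-270\right)} = \frac{4624}{\frac{135}{88}} = 4624 \cdot \frac{88}{135} = \frac{406912}{135}$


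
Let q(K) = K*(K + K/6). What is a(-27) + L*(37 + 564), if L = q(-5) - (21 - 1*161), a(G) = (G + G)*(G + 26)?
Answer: 610339/6 ≈ 1.0172e+5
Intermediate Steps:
q(K) = 7*K**2/6 (q(K) = K*(K + K*(1/6)) = K*(K + K/6) = K*(7*K/6) = 7*K**2/6)
a(G) = 2*G*(26 + G) (a(G) = (2*G)*(26 + G) = 2*G*(26 + G))
L = 1015/6 (L = (7/6)*(-5)**2 - (21 - 1*161) = (7/6)*25 - (21 - 161) = 175/6 - 1*(-140) = 175/6 + 140 = 1015/6 ≈ 169.17)
a(-27) + L*(37 + 564) = 2*(-27)*(26 - 27) + 1015*(37 + 564)/6 = 2*(-27)*(-1) + (1015/6)*601 = 54 + 610015/6 = 610339/6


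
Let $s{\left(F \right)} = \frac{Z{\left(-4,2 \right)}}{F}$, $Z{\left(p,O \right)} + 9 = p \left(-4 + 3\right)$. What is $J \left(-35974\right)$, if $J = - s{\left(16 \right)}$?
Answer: $- \frac{89935}{8} \approx -11242.0$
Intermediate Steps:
$Z{\left(p,O \right)} = -9 - p$ ($Z{\left(p,O \right)} = -9 + p \left(-4 + 3\right) = -9 + p \left(-1\right) = -9 - p$)
$s{\left(F \right)} = - \frac{5}{F}$ ($s{\left(F \right)} = \frac{-9 - -4}{F} = \frac{-9 + 4}{F} = - \frac{5}{F}$)
$J = \frac{5}{16}$ ($J = - \frac{-5}{16} = \left(-1\right) \left(- \frac{5}{16}\right) = \frac{5}{16} \approx 0.3125$)
$J \left(-35974\right) = \frac{5}{16} \left(-35974\right) = - \frac{89935}{8}$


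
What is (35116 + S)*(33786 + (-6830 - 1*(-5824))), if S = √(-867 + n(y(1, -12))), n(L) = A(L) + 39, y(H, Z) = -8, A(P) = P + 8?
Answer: 1151102480 + 196680*I*√23 ≈ 1.1511e+9 + 9.4324e+5*I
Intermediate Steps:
A(P) = 8 + P
n(L) = 47 + L (n(L) = (8 + L) + 39 = 47 + L)
S = 6*I*√23 (S = √(-867 + (47 - 8)) = √(-867 + 39) = √(-828) = 6*I*√23 ≈ 28.775*I)
(35116 + S)*(33786 + (-6830 - 1*(-5824))) = (35116 + 6*I*√23)*(33786 + (-6830 - 1*(-5824))) = (35116 + 6*I*√23)*(33786 + (-6830 + 5824)) = (35116 + 6*I*√23)*(33786 - 1006) = (35116 + 6*I*√23)*32780 = 1151102480 + 196680*I*√23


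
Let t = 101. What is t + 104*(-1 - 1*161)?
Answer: -16747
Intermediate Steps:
t + 104*(-1 - 1*161) = 101 + 104*(-1 - 1*161) = 101 + 104*(-1 - 161) = 101 + 104*(-162) = 101 - 16848 = -16747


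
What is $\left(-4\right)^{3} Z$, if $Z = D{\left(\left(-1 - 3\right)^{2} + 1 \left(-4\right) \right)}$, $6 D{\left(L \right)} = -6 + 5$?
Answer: $\frac{32}{3} \approx 10.667$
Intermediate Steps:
$D{\left(L \right)} = - \frac{1}{6}$ ($D{\left(L \right)} = \frac{-6 + 5}{6} = \frac{1}{6} \left(-1\right) = - \frac{1}{6}$)
$Z = - \frac{1}{6} \approx -0.16667$
$\left(-4\right)^{3} Z = \left(-4\right)^{3} \left(- \frac{1}{6}\right) = \left(-64\right) \left(- \frac{1}{6}\right) = \frac{32}{3}$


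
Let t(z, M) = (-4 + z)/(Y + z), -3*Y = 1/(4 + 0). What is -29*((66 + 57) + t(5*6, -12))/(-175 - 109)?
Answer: 1289601/101956 ≈ 12.649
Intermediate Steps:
Y = -1/12 (Y = -1/(3*(4 + 0)) = -⅓/4 = -⅓*¼ = -1/12 ≈ -0.083333)
t(z, M) = (-4 + z)/(-1/12 + z)
-29*((66 + 57) + t(5*6, -12))/(-175 - 109) = -29*((66 + 57) + 12*(-4 + 5*6)/(-1 + 12*(5*6)))/(-175 - 109) = -29*(123 + 12*(-4 + 30)/(-1 + 12*30))/(-284) = -29*(123 + 12*26/(-1 + 360))*(-1)/284 = -29*(123 + 12*26/359)*(-1)/284 = -29*(123 + 12*(1/359)*26)*(-1)/284 = -29*(123 + 312/359)*(-1)/284 = -1289601*(-1)/(359*284) = -29*(-44469/101956) = 1289601/101956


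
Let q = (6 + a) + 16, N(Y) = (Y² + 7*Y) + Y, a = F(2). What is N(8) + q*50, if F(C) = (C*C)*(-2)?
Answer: 828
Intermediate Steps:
F(C) = -2*C² (F(C) = C²*(-2) = -2*C²)
a = -8 (a = -2*2² = -2*4 = -8)
N(Y) = Y² + 8*Y
q = 14 (q = (6 - 8) + 16 = -2 + 16 = 14)
N(8) + q*50 = 8*(8 + 8) + 14*50 = 8*16 + 700 = 128 + 700 = 828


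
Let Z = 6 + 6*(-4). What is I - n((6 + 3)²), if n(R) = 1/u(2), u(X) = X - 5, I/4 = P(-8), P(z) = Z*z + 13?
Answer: 1885/3 ≈ 628.33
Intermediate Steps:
Z = -18 (Z = 6 - 24 = -18)
P(z) = 13 - 18*z (P(z) = -18*z + 13 = 13 - 18*z)
I = 628 (I = 4*(13 - 18*(-8)) = 4*(13 + 144) = 4*157 = 628)
u(X) = -5 + X
n(R) = -⅓ (n(R) = 1/(-5 + 2) = 1/(-3) = -⅓)
I - n((6 + 3)²) = 628 - 1*(-⅓) = 628 + ⅓ = 1885/3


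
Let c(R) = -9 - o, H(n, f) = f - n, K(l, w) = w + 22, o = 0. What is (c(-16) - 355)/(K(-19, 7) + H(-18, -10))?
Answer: -364/37 ≈ -9.8378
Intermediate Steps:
K(l, w) = 22 + w
c(R) = -9 (c(R) = -9 - 1*0 = -9 + 0 = -9)
(c(-16) - 355)/(K(-19, 7) + H(-18, -10)) = (-9 - 355)/((22 + 7) + (-10 - 1*(-18))) = -364/(29 + (-10 + 18)) = -364/(29 + 8) = -364/37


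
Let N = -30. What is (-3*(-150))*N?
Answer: -13500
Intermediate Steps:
(-3*(-150))*N = -3*(-150)*(-30) = 450*(-30) = -13500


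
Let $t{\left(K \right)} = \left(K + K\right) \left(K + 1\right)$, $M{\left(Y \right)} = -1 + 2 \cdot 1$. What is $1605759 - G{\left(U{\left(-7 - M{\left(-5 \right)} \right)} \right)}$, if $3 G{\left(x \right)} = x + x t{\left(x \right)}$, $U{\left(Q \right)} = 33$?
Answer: $1581064$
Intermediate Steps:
$M{\left(Y \right)} = 1$ ($M{\left(Y \right)} = -1 + 2 = 1$)
$t{\left(K \right)} = 2 K \left(1 + K\right)$
$G{\left(x \right)} = \frac{x}{3} + \frac{2 x^{2} \left(1 + x\right)}{3}$ ($G{\left(x \right)} = \frac{x + x 2 x \left(1 + x\right)}{3} = \frac{x + 2 x^{2} \left(1 + x\right)}{3} = \frac{x}{3} + \frac{2 x^{2} \left(1 + x\right)}{3}$)
$1605759 - G{\left(U{\left(-7 - M{\left(-5 \right)} \right)} \right)} = 1605759 - \frac{1}{3} \cdot 33 \left(1 + 2 \cdot 33 \left(1 + 33\right)\right) = 1605759 - \frac{1}{3} \cdot 33 \left(1 + 2 \cdot 33 \cdot 34\right) = 1605759 - \frac{1}{3} \cdot 33 \left(1 + 2244\right) = 1605759 - \frac{1}{3} \cdot 33 \cdot 2245 = 1605759 - 24695 = 1581064$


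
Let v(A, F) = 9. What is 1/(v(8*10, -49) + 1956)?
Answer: 1/1965 ≈ 0.00050891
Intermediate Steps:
1/(v(8*10, -49) + 1956) = 1/(9 + 1956) = 1/1965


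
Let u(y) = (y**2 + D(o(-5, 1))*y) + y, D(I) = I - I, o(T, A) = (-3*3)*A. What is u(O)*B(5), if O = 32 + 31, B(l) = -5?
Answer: -20160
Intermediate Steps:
o(T, A) = -9*A
D(I) = 0
O = 63
u(y) = y + y**2 (u(y) = (y**2 + 0*y) + y = (y**2 + 0) + y = y**2 + y = y + y**2)
u(O)*B(5) = (63*(1 + 63))*(-5) = (63*64)*(-5) = 4032*(-5) = -20160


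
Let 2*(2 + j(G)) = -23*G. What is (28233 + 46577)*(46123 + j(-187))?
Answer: 3611190915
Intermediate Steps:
j(G) = -2 - 23*G/2 (j(G) = -2 + (-23*G)/2 = -2 - 23*G/2)
(28233 + 46577)*(46123 + j(-187)) = (28233 + 46577)*(46123 + (-2 - 23/2*(-187))) = 74810*(46123 + (-2 + 4301/2)) = 74810*(46123 + 4297/2) = 74810*(96543/2) = 3611190915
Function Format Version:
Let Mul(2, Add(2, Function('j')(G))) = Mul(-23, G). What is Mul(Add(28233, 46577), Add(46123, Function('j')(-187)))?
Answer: 3611190915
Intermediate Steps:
Function('j')(G) = Add(-2, Mul(Rational(-23, 2), G)) (Function('j')(G) = Add(-2, Mul(Rational(1, 2), Mul(-23, G))) = Add(-2, Mul(Rational(-23, 2), G)))
Mul(Add(28233, 46577), Add(46123, Function('j')(-187))) = Mul(Add(28233, 46577), Add(46123, Add(-2, Mul(Rational(-23, 2), -187)))) = Mul(74810, Add(46123, Add(-2, Rational(4301, 2)))) = Mul(74810, Add(46123, Rational(4297, 2))) = Mul(74810, Rational(96543, 2)) = 3611190915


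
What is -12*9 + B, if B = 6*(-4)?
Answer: -132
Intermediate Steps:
B = -24
-12*9 + B = -12*9 - 24 = -108 - 24 = -132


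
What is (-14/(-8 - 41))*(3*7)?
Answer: 6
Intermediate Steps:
(-14/(-8 - 41))*(3*7) = (-14/(-49))*21 = -1/49*(-14)*21 = (2/7)*21 = 6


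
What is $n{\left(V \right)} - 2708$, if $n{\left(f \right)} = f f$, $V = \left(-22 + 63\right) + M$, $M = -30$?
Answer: $-2587$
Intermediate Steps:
$V = 11$ ($V = \left(-22 + 63\right) - 30 = 41 - 30 = 11$)
$n{\left(f \right)} = f^{2}$
$n{\left(V \right)} - 2708 = 11^{2} - 2708 = 121 - 2708 = -2587$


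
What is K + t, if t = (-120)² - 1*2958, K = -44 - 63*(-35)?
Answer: 13603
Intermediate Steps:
K = 2161 (K = -44 + 2205 = 2161)
t = 11442 (t = 14400 - 2958 = 11442)
K + t = 2161 + 11442 = 13603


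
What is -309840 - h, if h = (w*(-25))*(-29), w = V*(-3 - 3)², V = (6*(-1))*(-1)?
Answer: -466440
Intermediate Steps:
V = 6 (V = -6*(-1) = 6)
w = 216 (w = 6*(-3 - 3)² = 6*(-6)² = 6*36 = 216)
h = 156600 (h = (216*(-25))*(-29) = -5400*(-29) = 156600)
-309840 - h = -309840 - 1*156600 = -309840 - 156600 = -466440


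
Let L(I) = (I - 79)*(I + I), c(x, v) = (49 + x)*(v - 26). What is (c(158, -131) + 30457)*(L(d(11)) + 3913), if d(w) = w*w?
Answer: -28745234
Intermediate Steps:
c(x, v) = (-26 + v)*(49 + x) (c(x, v) = (49 + x)*(-26 + v) = (-26 + v)*(49 + x))
d(w) = w²
L(I) = 2*I*(-79 + I) (L(I) = (-79 + I)*(2*I) = 2*I*(-79 + I))
(c(158, -131) + 30457)*(L(d(11)) + 3913) = ((-1274 - 26*158 + 49*(-131) - 131*158) + 30457)*(2*11²*(-79 + 11²) + 3913) = ((-1274 - 4108 - 6419 - 20698) + 30457)*(2*121*(-79 + 121) + 3913) = (-32499 + 30457)*(2*121*42 + 3913) = -2042*(10164 + 3913) = -2042*14077 = -28745234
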